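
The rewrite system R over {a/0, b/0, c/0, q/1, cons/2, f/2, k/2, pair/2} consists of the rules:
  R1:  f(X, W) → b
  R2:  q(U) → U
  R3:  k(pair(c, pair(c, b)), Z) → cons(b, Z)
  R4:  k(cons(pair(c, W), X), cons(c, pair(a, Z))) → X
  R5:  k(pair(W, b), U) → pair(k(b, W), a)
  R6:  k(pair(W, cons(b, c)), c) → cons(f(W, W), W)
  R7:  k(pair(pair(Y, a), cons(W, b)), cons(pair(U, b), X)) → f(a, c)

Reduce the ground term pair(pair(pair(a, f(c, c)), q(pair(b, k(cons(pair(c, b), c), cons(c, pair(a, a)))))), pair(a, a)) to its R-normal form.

pair(pair(pair(a, b), pair(b, c)), pair(a, a))

1. pair(pair(pair(a, f(c, c)), q(pair(b, k(cons(pair(c, b), c), cons(c, pair(a, a)))))), pair(a, a))  →  pair(pair(pair(a, b), q(pair(b, k(cons(pair(c, b), c), cons(c, pair(a, a)))))), pair(a, a))   [R1 at 1.1.2]
2. pair(pair(pair(a, b), q(pair(b, k(cons(pair(c, b), c), cons(c, pair(a, a)))))), pair(a, a))  →  pair(pair(pair(a, b), pair(b, k(cons(pair(c, b), c), cons(c, pair(a, a))))), pair(a, a))   [R2 at 1.2]
3. pair(pair(pair(a, b), pair(b, k(cons(pair(c, b), c), cons(c, pair(a, a))))), pair(a, a))  →  pair(pair(pair(a, b), pair(b, c)), pair(a, a))   [R4 at 1.2.2]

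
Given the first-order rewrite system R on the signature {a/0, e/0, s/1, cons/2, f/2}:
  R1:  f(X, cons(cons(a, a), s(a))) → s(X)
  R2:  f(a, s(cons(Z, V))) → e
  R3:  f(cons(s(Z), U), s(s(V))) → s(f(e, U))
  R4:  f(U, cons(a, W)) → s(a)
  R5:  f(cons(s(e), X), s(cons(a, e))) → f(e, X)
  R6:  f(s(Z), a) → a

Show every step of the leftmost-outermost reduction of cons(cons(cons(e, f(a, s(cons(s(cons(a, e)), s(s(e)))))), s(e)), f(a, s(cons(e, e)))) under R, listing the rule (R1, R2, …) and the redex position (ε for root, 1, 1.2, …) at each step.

cons(cons(cons(e, e), s(e)), e)

1. cons(cons(cons(e, f(a, s(cons(s(cons(a, e)), s(s(e)))))), s(e)), f(a, s(cons(e, e))))  →  cons(cons(cons(e, e), s(e)), f(a, s(cons(e, e))))   [R2 at 1.1.2]
2. cons(cons(cons(e, e), s(e)), f(a, s(cons(e, e))))  →  cons(cons(cons(e, e), s(e)), e)   [R2 at 2]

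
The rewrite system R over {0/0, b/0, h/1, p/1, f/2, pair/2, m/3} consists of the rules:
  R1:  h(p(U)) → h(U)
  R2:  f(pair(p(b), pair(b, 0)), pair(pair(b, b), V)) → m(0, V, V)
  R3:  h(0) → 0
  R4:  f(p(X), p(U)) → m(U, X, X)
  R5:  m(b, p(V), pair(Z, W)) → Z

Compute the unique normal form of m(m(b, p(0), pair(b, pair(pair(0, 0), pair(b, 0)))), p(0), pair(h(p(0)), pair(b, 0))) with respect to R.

1. m(m(b, p(0), pair(b, pair(pair(0, 0), pair(b, 0)))), p(0), pair(h(p(0)), pair(b, 0)))  →  m(b, p(0), pair(h(p(0)), pair(b, 0)))   [R5 at 1]
2. m(b, p(0), pair(h(p(0)), pair(b, 0)))  →  h(p(0))   [R5 at ε]
3. h(p(0))  →  h(0)   [R1 at ε]
4. h(0)  →  0   [R3 at ε]

0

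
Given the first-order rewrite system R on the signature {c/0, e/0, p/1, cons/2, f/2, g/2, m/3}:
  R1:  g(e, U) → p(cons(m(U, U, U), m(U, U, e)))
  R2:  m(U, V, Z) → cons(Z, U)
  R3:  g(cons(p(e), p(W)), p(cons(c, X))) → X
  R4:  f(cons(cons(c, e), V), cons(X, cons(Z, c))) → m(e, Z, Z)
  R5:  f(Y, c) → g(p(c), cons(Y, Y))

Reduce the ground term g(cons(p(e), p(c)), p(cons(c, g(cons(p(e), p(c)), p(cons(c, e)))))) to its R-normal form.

1. g(cons(p(e), p(c)), p(cons(c, g(cons(p(e), p(c)), p(cons(c, e))))))  →  g(cons(p(e), p(c)), p(cons(c, e)))   [R3 at ε]
2. g(cons(p(e), p(c)), p(cons(c, e)))  →  e   [R3 at ε]

e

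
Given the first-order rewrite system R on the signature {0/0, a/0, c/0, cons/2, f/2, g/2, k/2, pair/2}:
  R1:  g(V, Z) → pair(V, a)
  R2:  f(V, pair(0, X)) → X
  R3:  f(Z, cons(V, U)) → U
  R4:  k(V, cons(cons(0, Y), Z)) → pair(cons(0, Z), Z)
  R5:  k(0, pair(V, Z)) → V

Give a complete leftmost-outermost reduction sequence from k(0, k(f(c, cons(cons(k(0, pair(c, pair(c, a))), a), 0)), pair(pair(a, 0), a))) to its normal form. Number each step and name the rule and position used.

a

1. k(0, k(f(c, cons(cons(k(0, pair(c, pair(c, a))), a), 0)), pair(pair(a, 0), a)))  →  k(0, k(0, pair(pair(a, 0), a)))   [R3 at 2.1]
2. k(0, k(0, pair(pair(a, 0), a)))  →  k(0, pair(a, 0))   [R5 at 2]
3. k(0, pair(a, 0))  →  a   [R5 at ε]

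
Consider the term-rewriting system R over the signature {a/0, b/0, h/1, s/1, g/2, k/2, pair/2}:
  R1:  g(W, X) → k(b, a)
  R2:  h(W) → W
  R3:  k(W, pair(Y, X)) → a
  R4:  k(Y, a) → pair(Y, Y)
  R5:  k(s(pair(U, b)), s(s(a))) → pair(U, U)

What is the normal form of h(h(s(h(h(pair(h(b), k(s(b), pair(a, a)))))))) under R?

s(pair(b, a))

1. h(h(s(h(h(pair(h(b), k(s(b), pair(a, a))))))))  →  h(s(h(h(pair(h(b), k(s(b), pair(a, a)))))))   [R2 at ε]
2. h(s(h(h(pair(h(b), k(s(b), pair(a, a)))))))  →  s(h(h(pair(h(b), k(s(b), pair(a, a))))))   [R2 at ε]
3. s(h(h(pair(h(b), k(s(b), pair(a, a))))))  →  s(h(pair(h(b), k(s(b), pair(a, a)))))   [R2 at 1]
4. s(h(pair(h(b), k(s(b), pair(a, a)))))  →  s(pair(h(b), k(s(b), pair(a, a))))   [R2 at 1]
5. s(pair(h(b), k(s(b), pair(a, a))))  →  s(pair(b, k(s(b), pair(a, a))))   [R2 at 1.1]
6. s(pair(b, k(s(b), pair(a, a))))  →  s(pair(b, a))   [R3 at 1.2]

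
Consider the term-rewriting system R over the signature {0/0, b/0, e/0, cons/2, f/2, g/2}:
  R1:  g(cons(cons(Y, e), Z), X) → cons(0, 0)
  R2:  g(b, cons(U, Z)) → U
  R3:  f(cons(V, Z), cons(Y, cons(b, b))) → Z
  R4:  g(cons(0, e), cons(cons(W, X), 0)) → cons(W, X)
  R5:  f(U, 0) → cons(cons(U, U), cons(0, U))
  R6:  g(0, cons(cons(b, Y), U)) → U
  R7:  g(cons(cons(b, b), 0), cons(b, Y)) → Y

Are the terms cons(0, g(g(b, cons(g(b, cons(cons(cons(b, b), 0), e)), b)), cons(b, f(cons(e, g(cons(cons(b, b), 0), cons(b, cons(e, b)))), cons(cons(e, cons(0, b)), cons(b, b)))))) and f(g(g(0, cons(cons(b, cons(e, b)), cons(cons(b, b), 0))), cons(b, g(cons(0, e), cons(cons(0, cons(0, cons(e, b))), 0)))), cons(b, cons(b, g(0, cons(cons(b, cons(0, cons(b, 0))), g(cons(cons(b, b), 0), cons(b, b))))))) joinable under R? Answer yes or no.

yes — NF(t₁) = cons(0, cons(e, b)), NF(t₂) = cons(0, cons(e, b))

Reduce t₁ = cons(0, g(g(b, cons(g(b, cons(cons(cons(b, b), 0), e)), b)), cons(b, f(cons(e, g(cons(cons(b, b), 0), cons(b, cons(e, b)))), cons(cons(e, cons(0, b)), cons(b, b)))))):
1. cons(0, g(g(b, cons(g(b, cons(cons(cons(b, b), 0), e)), b)), cons(b, f(cons(e, g(cons(cons(b, b), 0), cons(b, cons(e, b)))), cons(cons(e, cons(0, b)), cons(b, b))))))  →  cons(0, g(g(b, cons(cons(cons(b, b), 0), e)), cons(b, f(cons(e, g(cons(cons(b, b), 0), cons(b, cons(e, b)))), cons(cons(e, cons(0, b)), cons(b, b))))))   [R2 at 2.1]
2. cons(0, g(g(b, cons(cons(cons(b, b), 0), e)), cons(b, f(cons(e, g(cons(cons(b, b), 0), cons(b, cons(e, b)))), cons(cons(e, cons(0, b)), cons(b, b))))))  →  cons(0, g(cons(cons(b, b), 0), cons(b, f(cons(e, g(cons(cons(b, b), 0), cons(b, cons(e, b)))), cons(cons(e, cons(0, b)), cons(b, b))))))   [R2 at 2.1]
3. cons(0, g(cons(cons(b, b), 0), cons(b, f(cons(e, g(cons(cons(b, b), 0), cons(b, cons(e, b)))), cons(cons(e, cons(0, b)), cons(b, b))))))  →  cons(0, f(cons(e, g(cons(cons(b, b), 0), cons(b, cons(e, b)))), cons(cons(e, cons(0, b)), cons(b, b))))   [R7 at 2]
4. cons(0, f(cons(e, g(cons(cons(b, b), 0), cons(b, cons(e, b)))), cons(cons(e, cons(0, b)), cons(b, b))))  →  cons(0, g(cons(cons(b, b), 0), cons(b, cons(e, b))))   [R3 at 2]
5. cons(0, g(cons(cons(b, b), 0), cons(b, cons(e, b))))  →  cons(0, cons(e, b))   [R7 at 2]

Reduce t₂ = f(g(g(0, cons(cons(b, cons(e, b)), cons(cons(b, b), 0))), cons(b, g(cons(0, e), cons(cons(0, cons(0, cons(e, b))), 0)))), cons(b, cons(b, g(0, cons(cons(b, cons(0, cons(b, 0))), g(cons(cons(b, b), 0), cons(b, b))))))):
1. f(g(g(0, cons(cons(b, cons(e, b)), cons(cons(b, b), 0))), cons(b, g(cons(0, e), cons(cons(0, cons(0, cons(e, b))), 0)))), cons(b, cons(b, g(0, cons(cons(b, cons(0, cons(b, 0))), g(cons(cons(b, b), 0), cons(b, b)))))))  →  f(g(cons(cons(b, b), 0), cons(b, g(cons(0, e), cons(cons(0, cons(0, cons(e, b))), 0)))), cons(b, cons(b, g(0, cons(cons(b, cons(0, cons(b, 0))), g(cons(cons(b, b), 0), cons(b, b)))))))   [R6 at 1.1]
2. f(g(cons(cons(b, b), 0), cons(b, g(cons(0, e), cons(cons(0, cons(0, cons(e, b))), 0)))), cons(b, cons(b, g(0, cons(cons(b, cons(0, cons(b, 0))), g(cons(cons(b, b), 0), cons(b, b)))))))  →  f(g(cons(0, e), cons(cons(0, cons(0, cons(e, b))), 0)), cons(b, cons(b, g(0, cons(cons(b, cons(0, cons(b, 0))), g(cons(cons(b, b), 0), cons(b, b)))))))   [R7 at 1]
3. f(g(cons(0, e), cons(cons(0, cons(0, cons(e, b))), 0)), cons(b, cons(b, g(0, cons(cons(b, cons(0, cons(b, 0))), g(cons(cons(b, b), 0), cons(b, b)))))))  →  f(cons(0, cons(0, cons(e, b))), cons(b, cons(b, g(0, cons(cons(b, cons(0, cons(b, 0))), g(cons(cons(b, b), 0), cons(b, b)))))))   [R4 at 1]
4. f(cons(0, cons(0, cons(e, b))), cons(b, cons(b, g(0, cons(cons(b, cons(0, cons(b, 0))), g(cons(cons(b, b), 0), cons(b, b)))))))  →  f(cons(0, cons(0, cons(e, b))), cons(b, cons(b, g(cons(cons(b, b), 0), cons(b, b)))))   [R6 at 2.2.2]
5. f(cons(0, cons(0, cons(e, b))), cons(b, cons(b, g(cons(cons(b, b), 0), cons(b, b)))))  →  f(cons(0, cons(0, cons(e, b))), cons(b, cons(b, b)))   [R7 at 2.2.2]
6. f(cons(0, cons(0, cons(e, b))), cons(b, cons(b, b)))  →  cons(0, cons(e, b))   [R3 at ε]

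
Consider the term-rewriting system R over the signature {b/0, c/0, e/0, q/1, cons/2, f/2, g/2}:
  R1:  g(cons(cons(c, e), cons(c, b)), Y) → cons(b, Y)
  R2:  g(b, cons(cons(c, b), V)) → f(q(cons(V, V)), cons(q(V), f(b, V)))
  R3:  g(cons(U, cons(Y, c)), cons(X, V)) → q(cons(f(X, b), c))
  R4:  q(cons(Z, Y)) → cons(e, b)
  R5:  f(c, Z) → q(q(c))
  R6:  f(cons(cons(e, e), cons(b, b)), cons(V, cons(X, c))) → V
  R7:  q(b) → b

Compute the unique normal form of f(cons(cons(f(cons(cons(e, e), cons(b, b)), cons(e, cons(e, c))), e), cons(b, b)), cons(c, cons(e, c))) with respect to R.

1. f(cons(cons(f(cons(cons(e, e), cons(b, b)), cons(e, cons(e, c))), e), cons(b, b)), cons(c, cons(e, c)))  →  f(cons(cons(e, e), cons(b, b)), cons(c, cons(e, c)))   [R6 at 1.1.1]
2. f(cons(cons(e, e), cons(b, b)), cons(c, cons(e, c)))  →  c   [R6 at ε]

c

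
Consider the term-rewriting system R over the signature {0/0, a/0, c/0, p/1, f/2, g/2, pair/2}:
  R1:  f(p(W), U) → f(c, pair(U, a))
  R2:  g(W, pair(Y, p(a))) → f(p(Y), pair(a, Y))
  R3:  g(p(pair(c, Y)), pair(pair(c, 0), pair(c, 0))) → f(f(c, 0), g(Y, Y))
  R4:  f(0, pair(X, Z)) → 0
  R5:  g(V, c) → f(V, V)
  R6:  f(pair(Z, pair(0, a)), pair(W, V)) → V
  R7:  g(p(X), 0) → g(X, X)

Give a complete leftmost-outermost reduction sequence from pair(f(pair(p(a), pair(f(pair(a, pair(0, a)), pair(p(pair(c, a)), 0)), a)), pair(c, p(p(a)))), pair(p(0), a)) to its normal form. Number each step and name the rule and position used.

pair(p(p(a)), pair(p(0), a))

1. pair(f(pair(p(a), pair(f(pair(a, pair(0, a)), pair(p(pair(c, a)), 0)), a)), pair(c, p(p(a)))), pair(p(0), a))  →  pair(f(pair(p(a), pair(0, a)), pair(c, p(p(a)))), pair(p(0), a))   [R6 at 1.1.2.1]
2. pair(f(pair(p(a), pair(0, a)), pair(c, p(p(a)))), pair(p(0), a))  →  pair(p(p(a)), pair(p(0), a))   [R6 at 1]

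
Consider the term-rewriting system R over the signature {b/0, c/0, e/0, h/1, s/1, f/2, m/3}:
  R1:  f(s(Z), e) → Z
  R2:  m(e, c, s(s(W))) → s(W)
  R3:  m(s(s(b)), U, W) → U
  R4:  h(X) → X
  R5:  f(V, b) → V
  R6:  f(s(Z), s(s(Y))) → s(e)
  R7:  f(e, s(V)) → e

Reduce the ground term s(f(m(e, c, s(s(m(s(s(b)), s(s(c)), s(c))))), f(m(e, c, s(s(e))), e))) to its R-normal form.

1. s(f(m(e, c, s(s(m(s(s(b)), s(s(c)), s(c))))), f(m(e, c, s(s(e))), e)))  →  s(f(s(m(s(s(b)), s(s(c)), s(c))), f(m(e, c, s(s(e))), e)))   [R2 at 1.1]
2. s(f(s(m(s(s(b)), s(s(c)), s(c))), f(m(e, c, s(s(e))), e)))  →  s(f(s(s(s(c))), f(m(e, c, s(s(e))), e)))   [R3 at 1.1.1]
3. s(f(s(s(s(c))), f(m(e, c, s(s(e))), e)))  →  s(f(s(s(s(c))), f(s(e), e)))   [R2 at 1.2.1]
4. s(f(s(s(s(c))), f(s(e), e)))  →  s(f(s(s(s(c))), e))   [R1 at 1.2]
5. s(f(s(s(s(c))), e))  →  s(s(s(c)))   [R1 at 1]

s(s(s(c)))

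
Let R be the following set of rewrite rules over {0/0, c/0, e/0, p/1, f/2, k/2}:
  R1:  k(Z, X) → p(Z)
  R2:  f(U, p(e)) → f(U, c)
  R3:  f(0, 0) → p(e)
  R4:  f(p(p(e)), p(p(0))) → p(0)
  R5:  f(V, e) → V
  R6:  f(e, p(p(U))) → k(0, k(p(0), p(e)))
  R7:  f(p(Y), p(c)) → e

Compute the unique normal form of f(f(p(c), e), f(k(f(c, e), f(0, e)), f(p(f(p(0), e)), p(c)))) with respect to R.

e

1. f(f(p(c), e), f(k(f(c, e), f(0, e)), f(p(f(p(0), e)), p(c))))  →  f(p(c), f(k(f(c, e), f(0, e)), f(p(f(p(0), e)), p(c))))   [R5 at 1]
2. f(p(c), f(k(f(c, e), f(0, e)), f(p(f(p(0), e)), p(c))))  →  f(p(c), f(p(f(c, e)), f(p(f(p(0), e)), p(c))))   [R1 at 2.1]
3. f(p(c), f(p(f(c, e)), f(p(f(p(0), e)), p(c))))  →  f(p(c), f(p(c), f(p(f(p(0), e)), p(c))))   [R5 at 2.1.1]
4. f(p(c), f(p(c), f(p(f(p(0), e)), p(c))))  →  f(p(c), f(p(c), e))   [R7 at 2.2]
5. f(p(c), f(p(c), e))  →  f(p(c), p(c))   [R5 at 2]
6. f(p(c), p(c))  →  e   [R7 at ε]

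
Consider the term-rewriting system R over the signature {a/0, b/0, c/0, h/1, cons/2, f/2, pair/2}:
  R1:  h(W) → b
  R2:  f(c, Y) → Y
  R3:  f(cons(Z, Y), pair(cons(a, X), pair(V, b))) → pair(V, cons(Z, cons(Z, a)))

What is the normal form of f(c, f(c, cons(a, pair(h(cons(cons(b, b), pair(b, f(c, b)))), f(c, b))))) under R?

cons(a, pair(b, b))

1. f(c, f(c, cons(a, pair(h(cons(cons(b, b), pair(b, f(c, b)))), f(c, b)))))  →  f(c, cons(a, pair(h(cons(cons(b, b), pair(b, f(c, b)))), f(c, b))))   [R2 at ε]
2. f(c, cons(a, pair(h(cons(cons(b, b), pair(b, f(c, b)))), f(c, b))))  →  cons(a, pair(h(cons(cons(b, b), pair(b, f(c, b)))), f(c, b)))   [R2 at ε]
3. cons(a, pair(h(cons(cons(b, b), pair(b, f(c, b)))), f(c, b)))  →  cons(a, pair(b, f(c, b)))   [R1 at 2.1]
4. cons(a, pair(b, f(c, b)))  →  cons(a, pair(b, b))   [R2 at 2.2]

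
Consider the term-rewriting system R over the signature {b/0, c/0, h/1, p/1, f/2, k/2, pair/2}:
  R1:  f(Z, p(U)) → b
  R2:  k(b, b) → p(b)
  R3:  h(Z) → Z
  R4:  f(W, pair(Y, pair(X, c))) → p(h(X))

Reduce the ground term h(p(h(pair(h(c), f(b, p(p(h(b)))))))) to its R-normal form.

p(pair(c, b))

1. h(p(h(pair(h(c), f(b, p(p(h(b))))))))  →  p(h(pair(h(c), f(b, p(p(h(b)))))))   [R3 at ε]
2. p(h(pair(h(c), f(b, p(p(h(b)))))))  →  p(pair(h(c), f(b, p(p(h(b))))))   [R3 at 1]
3. p(pair(h(c), f(b, p(p(h(b))))))  →  p(pair(c, f(b, p(p(h(b))))))   [R3 at 1.1]
4. p(pair(c, f(b, p(p(h(b))))))  →  p(pair(c, b))   [R1 at 1.2]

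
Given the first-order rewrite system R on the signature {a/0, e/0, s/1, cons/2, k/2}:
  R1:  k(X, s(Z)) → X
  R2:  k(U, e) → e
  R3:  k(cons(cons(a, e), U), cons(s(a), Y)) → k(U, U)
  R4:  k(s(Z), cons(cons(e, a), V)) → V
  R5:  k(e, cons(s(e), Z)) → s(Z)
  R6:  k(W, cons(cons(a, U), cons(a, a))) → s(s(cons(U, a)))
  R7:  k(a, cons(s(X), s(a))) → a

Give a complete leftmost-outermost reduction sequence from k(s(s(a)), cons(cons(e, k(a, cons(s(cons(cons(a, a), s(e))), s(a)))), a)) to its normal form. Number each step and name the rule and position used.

a

1. k(s(s(a)), cons(cons(e, k(a, cons(s(cons(cons(a, a), s(e))), s(a)))), a))  →  k(s(s(a)), cons(cons(e, a), a))   [R7 at 2.1.2]
2. k(s(s(a)), cons(cons(e, a), a))  →  a   [R4 at ε]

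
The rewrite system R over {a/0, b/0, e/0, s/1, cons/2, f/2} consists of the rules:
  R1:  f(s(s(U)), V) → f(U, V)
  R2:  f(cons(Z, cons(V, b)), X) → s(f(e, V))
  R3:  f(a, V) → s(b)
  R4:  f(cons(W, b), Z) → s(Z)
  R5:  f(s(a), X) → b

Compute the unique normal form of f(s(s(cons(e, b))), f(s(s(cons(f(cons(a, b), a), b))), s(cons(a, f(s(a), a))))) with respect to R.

1. f(s(s(cons(e, b))), f(s(s(cons(f(cons(a, b), a), b))), s(cons(a, f(s(a), a)))))  →  f(cons(e, b), f(s(s(cons(f(cons(a, b), a), b))), s(cons(a, f(s(a), a)))))   [R1 at ε]
2. f(cons(e, b), f(s(s(cons(f(cons(a, b), a), b))), s(cons(a, f(s(a), a)))))  →  s(f(s(s(cons(f(cons(a, b), a), b))), s(cons(a, f(s(a), a)))))   [R4 at ε]
3. s(f(s(s(cons(f(cons(a, b), a), b))), s(cons(a, f(s(a), a)))))  →  s(f(cons(f(cons(a, b), a), b), s(cons(a, f(s(a), a)))))   [R1 at 1]
4. s(f(cons(f(cons(a, b), a), b), s(cons(a, f(s(a), a)))))  →  s(s(s(cons(a, f(s(a), a)))))   [R4 at 1]
5. s(s(s(cons(a, f(s(a), a)))))  →  s(s(s(cons(a, b))))   [R5 at 1.1.1.2]

s(s(s(cons(a, b))))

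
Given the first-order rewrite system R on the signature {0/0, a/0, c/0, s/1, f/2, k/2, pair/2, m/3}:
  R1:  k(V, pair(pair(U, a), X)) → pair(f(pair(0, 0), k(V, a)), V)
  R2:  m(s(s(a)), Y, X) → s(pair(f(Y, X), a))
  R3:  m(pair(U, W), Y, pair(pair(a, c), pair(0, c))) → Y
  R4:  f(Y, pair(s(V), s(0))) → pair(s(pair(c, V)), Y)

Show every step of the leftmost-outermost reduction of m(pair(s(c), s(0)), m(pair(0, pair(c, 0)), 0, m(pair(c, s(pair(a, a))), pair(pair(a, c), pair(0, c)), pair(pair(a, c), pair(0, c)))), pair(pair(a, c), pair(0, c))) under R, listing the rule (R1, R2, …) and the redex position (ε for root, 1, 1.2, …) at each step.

0

1. m(pair(s(c), s(0)), m(pair(0, pair(c, 0)), 0, m(pair(c, s(pair(a, a))), pair(pair(a, c), pair(0, c)), pair(pair(a, c), pair(0, c)))), pair(pair(a, c), pair(0, c)))  →  m(pair(0, pair(c, 0)), 0, m(pair(c, s(pair(a, a))), pair(pair(a, c), pair(0, c)), pair(pair(a, c), pair(0, c))))   [R3 at ε]
2. m(pair(0, pair(c, 0)), 0, m(pair(c, s(pair(a, a))), pair(pair(a, c), pair(0, c)), pair(pair(a, c), pair(0, c))))  →  m(pair(0, pair(c, 0)), 0, pair(pair(a, c), pair(0, c)))   [R3 at 3]
3. m(pair(0, pair(c, 0)), 0, pair(pair(a, c), pair(0, c)))  →  0   [R3 at ε]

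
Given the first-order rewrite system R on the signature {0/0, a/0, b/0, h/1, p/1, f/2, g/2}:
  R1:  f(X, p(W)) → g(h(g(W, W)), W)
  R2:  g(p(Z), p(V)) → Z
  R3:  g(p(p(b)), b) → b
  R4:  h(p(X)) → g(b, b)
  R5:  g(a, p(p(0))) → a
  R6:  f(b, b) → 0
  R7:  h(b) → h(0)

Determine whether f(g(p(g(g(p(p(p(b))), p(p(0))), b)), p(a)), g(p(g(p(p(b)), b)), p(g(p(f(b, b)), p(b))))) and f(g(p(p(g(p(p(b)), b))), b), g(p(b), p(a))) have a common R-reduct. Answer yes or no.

Reduce t₁ = f(g(p(g(g(p(p(p(b))), p(p(0))), b)), p(a)), g(p(g(p(p(b)), b)), p(g(p(f(b, b)), p(b))))):
1. f(g(p(g(g(p(p(p(b))), p(p(0))), b)), p(a)), g(p(g(p(p(b)), b)), p(g(p(f(b, b)), p(b)))))  →  f(g(g(p(p(p(b))), p(p(0))), b), g(p(g(p(p(b)), b)), p(g(p(f(b, b)), p(b)))))   [R2 at 1]
2. f(g(g(p(p(p(b))), p(p(0))), b), g(p(g(p(p(b)), b)), p(g(p(f(b, b)), p(b)))))  →  f(g(p(p(b)), b), g(p(g(p(p(b)), b)), p(g(p(f(b, b)), p(b)))))   [R2 at 1.1]
3. f(g(p(p(b)), b), g(p(g(p(p(b)), b)), p(g(p(f(b, b)), p(b)))))  →  f(b, g(p(g(p(p(b)), b)), p(g(p(f(b, b)), p(b)))))   [R3 at 1]
4. f(b, g(p(g(p(p(b)), b)), p(g(p(f(b, b)), p(b)))))  →  f(b, g(p(p(b)), b))   [R2 at 2]
5. f(b, g(p(p(b)), b))  →  f(b, b)   [R3 at 2]
6. f(b, b)  →  0   [R6 at ε]

Reduce t₂ = f(g(p(p(g(p(p(b)), b))), b), g(p(b), p(a))):
1. f(g(p(p(g(p(p(b)), b))), b), g(p(b), p(a)))  →  f(g(p(p(b)), b), g(p(b), p(a)))   [R3 at 1.1.1.1]
2. f(g(p(p(b)), b), g(p(b), p(a)))  →  f(b, g(p(b), p(a)))   [R3 at 1]
3. f(b, g(p(b), p(a)))  →  f(b, b)   [R2 at 2]
4. f(b, b)  →  0   [R6 at ε]

yes — NF(t₁) = 0, NF(t₂) = 0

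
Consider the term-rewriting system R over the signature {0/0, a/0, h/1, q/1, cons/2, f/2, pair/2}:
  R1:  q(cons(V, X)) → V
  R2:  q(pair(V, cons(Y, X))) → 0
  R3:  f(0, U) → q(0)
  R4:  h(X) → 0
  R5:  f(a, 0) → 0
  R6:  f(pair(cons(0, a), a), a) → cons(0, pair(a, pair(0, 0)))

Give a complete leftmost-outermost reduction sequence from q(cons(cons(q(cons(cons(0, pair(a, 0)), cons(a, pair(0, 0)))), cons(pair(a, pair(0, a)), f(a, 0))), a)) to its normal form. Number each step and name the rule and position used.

cons(cons(0, pair(a, 0)), cons(pair(a, pair(0, a)), 0))

1. q(cons(cons(q(cons(cons(0, pair(a, 0)), cons(a, pair(0, 0)))), cons(pair(a, pair(0, a)), f(a, 0))), a))  →  cons(q(cons(cons(0, pair(a, 0)), cons(a, pair(0, 0)))), cons(pair(a, pair(0, a)), f(a, 0)))   [R1 at ε]
2. cons(q(cons(cons(0, pair(a, 0)), cons(a, pair(0, 0)))), cons(pair(a, pair(0, a)), f(a, 0)))  →  cons(cons(0, pair(a, 0)), cons(pair(a, pair(0, a)), f(a, 0)))   [R1 at 1]
3. cons(cons(0, pair(a, 0)), cons(pair(a, pair(0, a)), f(a, 0)))  →  cons(cons(0, pair(a, 0)), cons(pair(a, pair(0, a)), 0))   [R5 at 2.2]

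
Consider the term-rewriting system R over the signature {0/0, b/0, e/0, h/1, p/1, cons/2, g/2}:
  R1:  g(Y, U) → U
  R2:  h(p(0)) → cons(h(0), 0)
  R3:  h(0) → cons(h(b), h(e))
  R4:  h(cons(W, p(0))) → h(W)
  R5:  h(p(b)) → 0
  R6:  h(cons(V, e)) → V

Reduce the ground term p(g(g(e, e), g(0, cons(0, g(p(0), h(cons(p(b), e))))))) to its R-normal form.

1. p(g(g(e, e), g(0, cons(0, g(p(0), h(cons(p(b), e)))))))  →  p(g(0, cons(0, g(p(0), h(cons(p(b), e))))))   [R1 at 1]
2. p(g(0, cons(0, g(p(0), h(cons(p(b), e))))))  →  p(cons(0, g(p(0), h(cons(p(b), e)))))   [R1 at 1]
3. p(cons(0, g(p(0), h(cons(p(b), e)))))  →  p(cons(0, h(cons(p(b), e))))   [R1 at 1.2]
4. p(cons(0, h(cons(p(b), e))))  →  p(cons(0, p(b)))   [R6 at 1.2]

p(cons(0, p(b)))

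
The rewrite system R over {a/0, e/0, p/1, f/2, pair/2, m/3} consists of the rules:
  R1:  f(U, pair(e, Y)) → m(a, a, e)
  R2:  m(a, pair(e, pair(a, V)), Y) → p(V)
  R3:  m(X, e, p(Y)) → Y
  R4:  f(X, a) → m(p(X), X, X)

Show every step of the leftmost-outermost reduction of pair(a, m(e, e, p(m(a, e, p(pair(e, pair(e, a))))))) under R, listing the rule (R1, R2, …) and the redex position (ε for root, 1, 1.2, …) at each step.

pair(a, pair(e, pair(e, a)))

1. pair(a, m(e, e, p(m(a, e, p(pair(e, pair(e, a)))))))  →  pair(a, m(a, e, p(pair(e, pair(e, a)))))   [R3 at 2]
2. pair(a, m(a, e, p(pair(e, pair(e, a)))))  →  pair(a, pair(e, pair(e, a)))   [R3 at 2]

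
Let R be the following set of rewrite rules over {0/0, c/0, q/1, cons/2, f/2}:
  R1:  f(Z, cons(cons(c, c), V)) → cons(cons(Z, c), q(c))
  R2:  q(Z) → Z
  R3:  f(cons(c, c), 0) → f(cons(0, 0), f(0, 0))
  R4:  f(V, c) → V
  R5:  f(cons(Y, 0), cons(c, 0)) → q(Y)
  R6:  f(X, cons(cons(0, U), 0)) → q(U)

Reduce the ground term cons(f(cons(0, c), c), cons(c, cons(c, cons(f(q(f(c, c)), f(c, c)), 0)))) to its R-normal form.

cons(cons(0, c), cons(c, cons(c, cons(c, 0))))

1. cons(f(cons(0, c), c), cons(c, cons(c, cons(f(q(f(c, c)), f(c, c)), 0))))  →  cons(cons(0, c), cons(c, cons(c, cons(f(q(f(c, c)), f(c, c)), 0))))   [R4 at 1]
2. cons(cons(0, c), cons(c, cons(c, cons(f(q(f(c, c)), f(c, c)), 0))))  →  cons(cons(0, c), cons(c, cons(c, cons(f(f(c, c), f(c, c)), 0))))   [R2 at 2.2.2.1.1]
3. cons(cons(0, c), cons(c, cons(c, cons(f(f(c, c), f(c, c)), 0))))  →  cons(cons(0, c), cons(c, cons(c, cons(f(c, f(c, c)), 0))))   [R4 at 2.2.2.1.1]
4. cons(cons(0, c), cons(c, cons(c, cons(f(c, f(c, c)), 0))))  →  cons(cons(0, c), cons(c, cons(c, cons(f(c, c), 0))))   [R4 at 2.2.2.1.2]
5. cons(cons(0, c), cons(c, cons(c, cons(f(c, c), 0))))  →  cons(cons(0, c), cons(c, cons(c, cons(c, 0))))   [R4 at 2.2.2.1]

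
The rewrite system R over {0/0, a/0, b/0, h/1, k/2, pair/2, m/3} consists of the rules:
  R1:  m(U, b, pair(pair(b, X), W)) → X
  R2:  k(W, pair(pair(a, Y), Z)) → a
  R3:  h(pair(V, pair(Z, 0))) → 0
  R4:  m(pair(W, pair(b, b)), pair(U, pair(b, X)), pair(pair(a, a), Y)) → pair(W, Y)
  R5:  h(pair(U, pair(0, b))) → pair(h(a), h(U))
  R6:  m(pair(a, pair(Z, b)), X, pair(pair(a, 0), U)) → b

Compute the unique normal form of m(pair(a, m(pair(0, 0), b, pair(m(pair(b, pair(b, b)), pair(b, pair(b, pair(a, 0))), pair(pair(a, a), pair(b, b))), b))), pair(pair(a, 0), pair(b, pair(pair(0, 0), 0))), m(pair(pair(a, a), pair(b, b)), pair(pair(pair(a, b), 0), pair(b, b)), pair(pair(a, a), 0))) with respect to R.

pair(a, 0)

1. m(pair(a, m(pair(0, 0), b, pair(m(pair(b, pair(b, b)), pair(b, pair(b, pair(a, 0))), pair(pair(a, a), pair(b, b))), b))), pair(pair(a, 0), pair(b, pair(pair(0, 0), 0))), m(pair(pair(a, a), pair(b, b)), pair(pair(pair(a, b), 0), pair(b, b)), pair(pair(a, a), 0)))  →  m(pair(a, m(pair(0, 0), b, pair(pair(b, pair(b, b)), b))), pair(pair(a, 0), pair(b, pair(pair(0, 0), 0))), m(pair(pair(a, a), pair(b, b)), pair(pair(pair(a, b), 0), pair(b, b)), pair(pair(a, a), 0)))   [R4 at 1.2.3.1]
2. m(pair(a, m(pair(0, 0), b, pair(pair(b, pair(b, b)), b))), pair(pair(a, 0), pair(b, pair(pair(0, 0), 0))), m(pair(pair(a, a), pair(b, b)), pair(pair(pair(a, b), 0), pair(b, b)), pair(pair(a, a), 0)))  →  m(pair(a, pair(b, b)), pair(pair(a, 0), pair(b, pair(pair(0, 0), 0))), m(pair(pair(a, a), pair(b, b)), pair(pair(pair(a, b), 0), pair(b, b)), pair(pair(a, a), 0)))   [R1 at 1.2]
3. m(pair(a, pair(b, b)), pair(pair(a, 0), pair(b, pair(pair(0, 0), 0))), m(pair(pair(a, a), pair(b, b)), pair(pair(pair(a, b), 0), pair(b, b)), pair(pair(a, a), 0)))  →  m(pair(a, pair(b, b)), pair(pair(a, 0), pair(b, pair(pair(0, 0), 0))), pair(pair(a, a), 0))   [R4 at 3]
4. m(pair(a, pair(b, b)), pair(pair(a, 0), pair(b, pair(pair(0, 0), 0))), pair(pair(a, a), 0))  →  pair(a, 0)   [R4 at ε]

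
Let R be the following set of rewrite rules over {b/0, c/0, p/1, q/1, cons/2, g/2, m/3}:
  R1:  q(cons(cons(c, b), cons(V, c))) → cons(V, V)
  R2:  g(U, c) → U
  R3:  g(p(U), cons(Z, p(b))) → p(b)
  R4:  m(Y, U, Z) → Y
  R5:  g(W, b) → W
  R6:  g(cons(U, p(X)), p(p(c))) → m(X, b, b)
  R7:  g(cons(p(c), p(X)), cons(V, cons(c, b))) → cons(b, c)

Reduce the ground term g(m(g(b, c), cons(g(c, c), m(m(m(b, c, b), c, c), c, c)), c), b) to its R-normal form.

1. g(m(g(b, c), cons(g(c, c), m(m(m(b, c, b), c, c), c, c)), c), b)  →  m(g(b, c), cons(g(c, c), m(m(m(b, c, b), c, c), c, c)), c)   [R5 at ε]
2. m(g(b, c), cons(g(c, c), m(m(m(b, c, b), c, c), c, c)), c)  →  g(b, c)   [R4 at ε]
3. g(b, c)  →  b   [R2 at ε]

b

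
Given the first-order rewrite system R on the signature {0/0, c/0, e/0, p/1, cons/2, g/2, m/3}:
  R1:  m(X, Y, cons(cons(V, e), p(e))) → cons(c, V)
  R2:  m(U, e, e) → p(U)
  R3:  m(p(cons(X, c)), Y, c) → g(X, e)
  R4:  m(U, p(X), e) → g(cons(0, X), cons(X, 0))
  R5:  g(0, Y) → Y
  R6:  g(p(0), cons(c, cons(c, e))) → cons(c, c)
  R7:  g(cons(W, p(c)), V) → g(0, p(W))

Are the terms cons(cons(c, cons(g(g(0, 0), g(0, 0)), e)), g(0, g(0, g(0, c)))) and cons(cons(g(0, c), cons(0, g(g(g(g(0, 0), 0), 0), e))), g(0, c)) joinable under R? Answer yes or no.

Reduce t₁ = cons(cons(c, cons(g(g(0, 0), g(0, 0)), e)), g(0, g(0, g(0, c)))):
1. cons(cons(c, cons(g(g(0, 0), g(0, 0)), e)), g(0, g(0, g(0, c))))  →  cons(cons(c, cons(g(0, g(0, 0)), e)), g(0, g(0, g(0, c))))   [R5 at 1.2.1.1]
2. cons(cons(c, cons(g(0, g(0, 0)), e)), g(0, g(0, g(0, c))))  →  cons(cons(c, cons(g(0, 0), e)), g(0, g(0, g(0, c))))   [R5 at 1.2.1]
3. cons(cons(c, cons(g(0, 0), e)), g(0, g(0, g(0, c))))  →  cons(cons(c, cons(0, e)), g(0, g(0, g(0, c))))   [R5 at 1.2.1]
4. cons(cons(c, cons(0, e)), g(0, g(0, g(0, c))))  →  cons(cons(c, cons(0, e)), g(0, g(0, c)))   [R5 at 2]
5. cons(cons(c, cons(0, e)), g(0, g(0, c)))  →  cons(cons(c, cons(0, e)), g(0, c))   [R5 at 2]
6. cons(cons(c, cons(0, e)), g(0, c))  →  cons(cons(c, cons(0, e)), c)   [R5 at 2]

Reduce t₂ = cons(cons(g(0, c), cons(0, g(g(g(g(0, 0), 0), 0), e))), g(0, c)):
1. cons(cons(g(0, c), cons(0, g(g(g(g(0, 0), 0), 0), e))), g(0, c))  →  cons(cons(c, cons(0, g(g(g(g(0, 0), 0), 0), e))), g(0, c))   [R5 at 1.1]
2. cons(cons(c, cons(0, g(g(g(g(0, 0), 0), 0), e))), g(0, c))  →  cons(cons(c, cons(0, g(g(g(0, 0), 0), e))), g(0, c))   [R5 at 1.2.2.1.1.1]
3. cons(cons(c, cons(0, g(g(g(0, 0), 0), e))), g(0, c))  →  cons(cons(c, cons(0, g(g(0, 0), e))), g(0, c))   [R5 at 1.2.2.1.1]
4. cons(cons(c, cons(0, g(g(0, 0), e))), g(0, c))  →  cons(cons(c, cons(0, g(0, e))), g(0, c))   [R5 at 1.2.2.1]
5. cons(cons(c, cons(0, g(0, e))), g(0, c))  →  cons(cons(c, cons(0, e)), g(0, c))   [R5 at 1.2.2]
6. cons(cons(c, cons(0, e)), g(0, c))  →  cons(cons(c, cons(0, e)), c)   [R5 at 2]

yes — NF(t₁) = cons(cons(c, cons(0, e)), c), NF(t₂) = cons(cons(c, cons(0, e)), c)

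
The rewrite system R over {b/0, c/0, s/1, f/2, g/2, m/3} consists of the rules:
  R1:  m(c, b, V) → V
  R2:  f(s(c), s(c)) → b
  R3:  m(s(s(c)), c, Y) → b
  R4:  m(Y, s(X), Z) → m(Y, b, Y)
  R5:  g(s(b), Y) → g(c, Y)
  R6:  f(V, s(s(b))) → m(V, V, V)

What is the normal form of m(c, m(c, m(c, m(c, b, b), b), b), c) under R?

1. m(c, m(c, m(c, m(c, b, b), b), b), c)  →  m(c, m(c, m(c, b, b), b), c)   [R1 at 2.2.2]
2. m(c, m(c, m(c, b, b), b), c)  →  m(c, m(c, b, b), c)   [R1 at 2.2]
3. m(c, m(c, b, b), c)  →  m(c, b, c)   [R1 at 2]
4. m(c, b, c)  →  c   [R1 at ε]

c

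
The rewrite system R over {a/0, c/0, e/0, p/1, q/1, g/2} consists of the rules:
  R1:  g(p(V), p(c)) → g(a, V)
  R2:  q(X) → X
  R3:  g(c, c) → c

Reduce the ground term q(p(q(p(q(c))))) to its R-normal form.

1. q(p(q(p(q(c)))))  →  p(q(p(q(c))))   [R2 at ε]
2. p(q(p(q(c))))  →  p(p(q(c)))   [R2 at 1]
3. p(p(q(c)))  →  p(p(c))   [R2 at 1.1]

p(p(c))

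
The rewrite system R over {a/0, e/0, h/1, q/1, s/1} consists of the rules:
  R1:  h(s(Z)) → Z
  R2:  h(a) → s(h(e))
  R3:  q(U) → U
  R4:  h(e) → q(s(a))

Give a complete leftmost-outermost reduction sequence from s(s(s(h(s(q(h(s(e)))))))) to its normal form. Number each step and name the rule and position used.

s(s(s(e)))

1. s(s(s(h(s(q(h(s(e))))))))  →  s(s(s(q(h(s(e))))))   [R1 at 1.1.1]
2. s(s(s(q(h(s(e))))))  →  s(s(s(h(s(e)))))   [R3 at 1.1.1]
3. s(s(s(h(s(e)))))  →  s(s(s(e)))   [R1 at 1.1.1]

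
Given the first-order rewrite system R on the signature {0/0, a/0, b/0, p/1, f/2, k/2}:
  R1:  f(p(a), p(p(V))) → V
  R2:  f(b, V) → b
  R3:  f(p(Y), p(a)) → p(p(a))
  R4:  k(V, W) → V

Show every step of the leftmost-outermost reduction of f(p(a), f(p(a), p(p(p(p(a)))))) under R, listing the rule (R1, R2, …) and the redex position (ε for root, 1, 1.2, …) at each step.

a

1. f(p(a), f(p(a), p(p(p(p(a))))))  →  f(p(a), p(p(a)))   [R1 at 2]
2. f(p(a), p(p(a)))  →  a   [R1 at ε]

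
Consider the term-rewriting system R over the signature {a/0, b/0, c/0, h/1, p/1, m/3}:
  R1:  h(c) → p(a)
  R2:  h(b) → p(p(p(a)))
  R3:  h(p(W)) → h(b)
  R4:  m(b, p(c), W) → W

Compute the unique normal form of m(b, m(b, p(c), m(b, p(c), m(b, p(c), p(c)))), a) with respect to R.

1. m(b, m(b, p(c), m(b, p(c), m(b, p(c), p(c)))), a)  →  m(b, m(b, p(c), m(b, p(c), p(c))), a)   [R4 at 2]
2. m(b, m(b, p(c), m(b, p(c), p(c))), a)  →  m(b, m(b, p(c), p(c)), a)   [R4 at 2]
3. m(b, m(b, p(c), p(c)), a)  →  m(b, p(c), a)   [R4 at 2]
4. m(b, p(c), a)  →  a   [R4 at ε]

a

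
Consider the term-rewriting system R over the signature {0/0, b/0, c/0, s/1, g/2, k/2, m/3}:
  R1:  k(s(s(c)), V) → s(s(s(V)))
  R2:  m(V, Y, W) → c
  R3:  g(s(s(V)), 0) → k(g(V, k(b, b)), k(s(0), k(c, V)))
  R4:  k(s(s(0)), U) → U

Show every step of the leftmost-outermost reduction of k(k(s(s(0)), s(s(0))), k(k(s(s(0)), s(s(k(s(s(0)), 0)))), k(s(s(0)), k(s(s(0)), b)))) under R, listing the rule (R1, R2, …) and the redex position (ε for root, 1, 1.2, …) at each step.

b

1. k(k(s(s(0)), s(s(0))), k(k(s(s(0)), s(s(k(s(s(0)), 0)))), k(s(s(0)), k(s(s(0)), b))))  →  k(s(s(0)), k(k(s(s(0)), s(s(k(s(s(0)), 0)))), k(s(s(0)), k(s(s(0)), b))))   [R4 at 1]
2. k(s(s(0)), k(k(s(s(0)), s(s(k(s(s(0)), 0)))), k(s(s(0)), k(s(s(0)), b))))  →  k(k(s(s(0)), s(s(k(s(s(0)), 0)))), k(s(s(0)), k(s(s(0)), b)))   [R4 at ε]
3. k(k(s(s(0)), s(s(k(s(s(0)), 0)))), k(s(s(0)), k(s(s(0)), b)))  →  k(s(s(k(s(s(0)), 0))), k(s(s(0)), k(s(s(0)), b)))   [R4 at 1]
4. k(s(s(k(s(s(0)), 0))), k(s(s(0)), k(s(s(0)), b)))  →  k(s(s(0)), k(s(s(0)), k(s(s(0)), b)))   [R4 at 1.1.1]
5. k(s(s(0)), k(s(s(0)), k(s(s(0)), b)))  →  k(s(s(0)), k(s(s(0)), b))   [R4 at ε]
6. k(s(s(0)), k(s(s(0)), b))  →  k(s(s(0)), b)   [R4 at ε]
7. k(s(s(0)), b)  →  b   [R4 at ε]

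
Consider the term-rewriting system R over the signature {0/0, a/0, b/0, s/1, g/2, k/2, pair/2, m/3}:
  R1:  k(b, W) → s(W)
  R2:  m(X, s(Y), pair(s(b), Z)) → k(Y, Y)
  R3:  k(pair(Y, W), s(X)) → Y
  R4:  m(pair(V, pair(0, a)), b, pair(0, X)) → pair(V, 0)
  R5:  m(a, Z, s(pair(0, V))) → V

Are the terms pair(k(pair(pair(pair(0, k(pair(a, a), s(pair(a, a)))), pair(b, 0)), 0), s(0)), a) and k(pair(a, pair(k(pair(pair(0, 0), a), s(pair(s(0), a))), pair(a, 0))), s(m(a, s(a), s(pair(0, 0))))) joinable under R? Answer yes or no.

Reduce t₁ = pair(k(pair(pair(pair(0, k(pair(a, a), s(pair(a, a)))), pair(b, 0)), 0), s(0)), a):
1. pair(k(pair(pair(pair(0, k(pair(a, a), s(pair(a, a)))), pair(b, 0)), 0), s(0)), a)  →  pair(pair(pair(0, k(pair(a, a), s(pair(a, a)))), pair(b, 0)), a)   [R3 at 1]
2. pair(pair(pair(0, k(pair(a, a), s(pair(a, a)))), pair(b, 0)), a)  →  pair(pair(pair(0, a), pair(b, 0)), a)   [R3 at 1.1.2]

Reduce t₂ = k(pair(a, pair(k(pair(pair(0, 0), a), s(pair(s(0), a))), pair(a, 0))), s(m(a, s(a), s(pair(0, 0))))):
1. k(pair(a, pair(k(pair(pair(0, 0), a), s(pair(s(0), a))), pair(a, 0))), s(m(a, s(a), s(pair(0, 0)))))  →  a   [R3 at ε]

no — NF(t₁) = pair(pair(pair(0, a), pair(b, 0)), a), NF(t₂) = a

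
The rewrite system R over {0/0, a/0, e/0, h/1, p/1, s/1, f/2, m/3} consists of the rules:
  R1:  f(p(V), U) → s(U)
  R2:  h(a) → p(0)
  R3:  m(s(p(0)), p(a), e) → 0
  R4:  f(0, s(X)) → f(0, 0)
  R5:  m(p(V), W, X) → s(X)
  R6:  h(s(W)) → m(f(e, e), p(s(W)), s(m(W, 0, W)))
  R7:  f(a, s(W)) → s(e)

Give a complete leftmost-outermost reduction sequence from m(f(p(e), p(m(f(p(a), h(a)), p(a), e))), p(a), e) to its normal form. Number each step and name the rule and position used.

1. m(f(p(e), p(m(f(p(a), h(a)), p(a), e))), p(a), e)  →  m(s(p(m(f(p(a), h(a)), p(a), e))), p(a), e)   [R1 at 1]
2. m(s(p(m(f(p(a), h(a)), p(a), e))), p(a), e)  →  m(s(p(m(s(h(a)), p(a), e))), p(a), e)   [R1 at 1.1.1.1]
3. m(s(p(m(s(h(a)), p(a), e))), p(a), e)  →  m(s(p(m(s(p(0)), p(a), e))), p(a), e)   [R2 at 1.1.1.1.1]
4. m(s(p(m(s(p(0)), p(a), e))), p(a), e)  →  m(s(p(0)), p(a), e)   [R3 at 1.1.1]
5. m(s(p(0)), p(a), e)  →  0   [R3 at ε]

0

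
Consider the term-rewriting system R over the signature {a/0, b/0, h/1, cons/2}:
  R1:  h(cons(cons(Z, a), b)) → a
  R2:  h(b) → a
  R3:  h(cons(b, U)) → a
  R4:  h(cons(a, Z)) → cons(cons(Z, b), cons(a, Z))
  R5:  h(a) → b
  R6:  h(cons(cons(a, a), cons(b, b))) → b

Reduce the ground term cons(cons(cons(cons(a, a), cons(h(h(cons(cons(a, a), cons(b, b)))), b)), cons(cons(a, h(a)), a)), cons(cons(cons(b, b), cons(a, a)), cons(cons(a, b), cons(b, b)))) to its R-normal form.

1. cons(cons(cons(cons(a, a), cons(h(h(cons(cons(a, a), cons(b, b)))), b)), cons(cons(a, h(a)), a)), cons(cons(cons(b, b), cons(a, a)), cons(cons(a, b), cons(b, b))))  →  cons(cons(cons(cons(a, a), cons(h(b), b)), cons(cons(a, h(a)), a)), cons(cons(cons(b, b), cons(a, a)), cons(cons(a, b), cons(b, b))))   [R6 at 1.1.2.1.1]
2. cons(cons(cons(cons(a, a), cons(h(b), b)), cons(cons(a, h(a)), a)), cons(cons(cons(b, b), cons(a, a)), cons(cons(a, b), cons(b, b))))  →  cons(cons(cons(cons(a, a), cons(a, b)), cons(cons(a, h(a)), a)), cons(cons(cons(b, b), cons(a, a)), cons(cons(a, b), cons(b, b))))   [R2 at 1.1.2.1]
3. cons(cons(cons(cons(a, a), cons(a, b)), cons(cons(a, h(a)), a)), cons(cons(cons(b, b), cons(a, a)), cons(cons(a, b), cons(b, b))))  →  cons(cons(cons(cons(a, a), cons(a, b)), cons(cons(a, b), a)), cons(cons(cons(b, b), cons(a, a)), cons(cons(a, b), cons(b, b))))   [R5 at 1.2.1.2]

cons(cons(cons(cons(a, a), cons(a, b)), cons(cons(a, b), a)), cons(cons(cons(b, b), cons(a, a)), cons(cons(a, b), cons(b, b))))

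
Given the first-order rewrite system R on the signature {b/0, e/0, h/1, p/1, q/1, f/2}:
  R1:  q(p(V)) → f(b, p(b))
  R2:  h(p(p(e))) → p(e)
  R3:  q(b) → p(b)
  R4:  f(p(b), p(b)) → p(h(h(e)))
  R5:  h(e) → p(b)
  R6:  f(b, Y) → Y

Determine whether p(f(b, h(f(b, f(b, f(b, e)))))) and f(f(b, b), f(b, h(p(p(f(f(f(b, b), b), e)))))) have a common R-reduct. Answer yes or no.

Reduce t₁ = p(f(b, h(f(b, f(b, f(b, e)))))):
1. p(f(b, h(f(b, f(b, f(b, e))))))  →  p(h(f(b, f(b, f(b, e)))))   [R6 at 1]
2. p(h(f(b, f(b, f(b, e)))))  →  p(h(f(b, f(b, e))))   [R6 at 1.1]
3. p(h(f(b, f(b, e))))  →  p(h(f(b, e)))   [R6 at 1.1]
4. p(h(f(b, e)))  →  p(h(e))   [R6 at 1.1]
5. p(h(e))  →  p(p(b))   [R5 at 1]

Reduce t₂ = f(f(b, b), f(b, h(p(p(f(f(f(b, b), b), e)))))):
1. f(f(b, b), f(b, h(p(p(f(f(f(b, b), b), e))))))  →  f(b, f(b, h(p(p(f(f(f(b, b), b), e))))))   [R6 at 1]
2. f(b, f(b, h(p(p(f(f(f(b, b), b), e))))))  →  f(b, h(p(p(f(f(f(b, b), b), e)))))   [R6 at ε]
3. f(b, h(p(p(f(f(f(b, b), b), e)))))  →  h(p(p(f(f(f(b, b), b), e))))   [R6 at ε]
4. h(p(p(f(f(f(b, b), b), e))))  →  h(p(p(f(f(b, b), e))))   [R6 at 1.1.1.1.1]
5. h(p(p(f(f(b, b), e))))  →  h(p(p(f(b, e))))   [R6 at 1.1.1.1]
6. h(p(p(f(b, e))))  →  h(p(p(e)))   [R6 at 1.1.1]
7. h(p(p(e)))  →  p(e)   [R2 at ε]

no — NF(t₁) = p(p(b)), NF(t₂) = p(e)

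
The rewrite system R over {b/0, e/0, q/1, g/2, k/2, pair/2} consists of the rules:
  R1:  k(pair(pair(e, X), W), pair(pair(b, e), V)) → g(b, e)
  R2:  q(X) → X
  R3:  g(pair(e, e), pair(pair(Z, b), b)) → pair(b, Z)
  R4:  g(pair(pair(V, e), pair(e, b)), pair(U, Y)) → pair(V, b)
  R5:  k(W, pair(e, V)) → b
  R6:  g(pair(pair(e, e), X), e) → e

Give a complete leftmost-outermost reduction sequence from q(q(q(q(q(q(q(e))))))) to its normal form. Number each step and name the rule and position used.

e

1. q(q(q(q(q(q(q(e)))))))  →  q(q(q(q(q(q(e))))))   [R2 at ε]
2. q(q(q(q(q(q(e))))))  →  q(q(q(q(q(e)))))   [R2 at ε]
3. q(q(q(q(q(e)))))  →  q(q(q(q(e))))   [R2 at ε]
4. q(q(q(q(e))))  →  q(q(q(e)))   [R2 at ε]
5. q(q(q(e)))  →  q(q(e))   [R2 at ε]
6. q(q(e))  →  q(e)   [R2 at ε]
7. q(e)  →  e   [R2 at ε]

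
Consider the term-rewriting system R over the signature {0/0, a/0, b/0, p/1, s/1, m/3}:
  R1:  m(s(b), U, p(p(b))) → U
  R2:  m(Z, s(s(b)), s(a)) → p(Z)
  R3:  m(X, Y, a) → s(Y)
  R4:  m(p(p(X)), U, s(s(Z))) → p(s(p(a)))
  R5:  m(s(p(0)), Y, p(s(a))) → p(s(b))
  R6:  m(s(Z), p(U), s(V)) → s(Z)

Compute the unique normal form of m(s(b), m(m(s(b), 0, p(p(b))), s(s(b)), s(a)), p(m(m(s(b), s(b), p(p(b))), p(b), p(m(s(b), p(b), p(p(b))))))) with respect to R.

p(0)

1. m(s(b), m(m(s(b), 0, p(p(b))), s(s(b)), s(a)), p(m(m(s(b), s(b), p(p(b))), p(b), p(m(s(b), p(b), p(p(b)))))))  →  m(s(b), p(m(s(b), 0, p(p(b)))), p(m(m(s(b), s(b), p(p(b))), p(b), p(m(s(b), p(b), p(p(b)))))))   [R2 at 2]
2. m(s(b), p(m(s(b), 0, p(p(b)))), p(m(m(s(b), s(b), p(p(b))), p(b), p(m(s(b), p(b), p(p(b)))))))  →  m(s(b), p(0), p(m(m(s(b), s(b), p(p(b))), p(b), p(m(s(b), p(b), p(p(b)))))))   [R1 at 2.1]
3. m(s(b), p(0), p(m(m(s(b), s(b), p(p(b))), p(b), p(m(s(b), p(b), p(p(b)))))))  →  m(s(b), p(0), p(m(s(b), p(b), p(m(s(b), p(b), p(p(b)))))))   [R1 at 3.1.1]
4. m(s(b), p(0), p(m(s(b), p(b), p(m(s(b), p(b), p(p(b)))))))  →  m(s(b), p(0), p(m(s(b), p(b), p(p(b)))))   [R1 at 3.1.3.1]
5. m(s(b), p(0), p(m(s(b), p(b), p(p(b)))))  →  m(s(b), p(0), p(p(b)))   [R1 at 3.1]
6. m(s(b), p(0), p(p(b)))  →  p(0)   [R1 at ε]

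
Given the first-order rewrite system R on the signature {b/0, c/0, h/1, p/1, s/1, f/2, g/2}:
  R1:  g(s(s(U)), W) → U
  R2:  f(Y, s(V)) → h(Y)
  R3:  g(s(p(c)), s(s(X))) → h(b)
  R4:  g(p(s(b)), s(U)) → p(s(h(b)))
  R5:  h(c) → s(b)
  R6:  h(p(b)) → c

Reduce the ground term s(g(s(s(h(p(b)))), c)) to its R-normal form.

1. s(g(s(s(h(p(b)))), c))  →  s(h(p(b)))   [R1 at 1]
2. s(h(p(b)))  →  s(c)   [R6 at 1]

s(c)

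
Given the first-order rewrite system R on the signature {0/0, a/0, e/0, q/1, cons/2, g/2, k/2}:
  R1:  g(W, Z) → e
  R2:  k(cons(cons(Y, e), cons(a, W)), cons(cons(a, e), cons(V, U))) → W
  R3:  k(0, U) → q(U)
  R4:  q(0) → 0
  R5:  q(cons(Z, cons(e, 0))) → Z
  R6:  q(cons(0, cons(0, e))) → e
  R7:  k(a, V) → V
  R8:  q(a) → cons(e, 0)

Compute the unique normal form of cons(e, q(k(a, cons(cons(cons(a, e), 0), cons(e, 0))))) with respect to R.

cons(e, cons(cons(a, e), 0))

1. cons(e, q(k(a, cons(cons(cons(a, e), 0), cons(e, 0)))))  →  cons(e, q(cons(cons(cons(a, e), 0), cons(e, 0))))   [R7 at 2.1]
2. cons(e, q(cons(cons(cons(a, e), 0), cons(e, 0))))  →  cons(e, cons(cons(a, e), 0))   [R5 at 2]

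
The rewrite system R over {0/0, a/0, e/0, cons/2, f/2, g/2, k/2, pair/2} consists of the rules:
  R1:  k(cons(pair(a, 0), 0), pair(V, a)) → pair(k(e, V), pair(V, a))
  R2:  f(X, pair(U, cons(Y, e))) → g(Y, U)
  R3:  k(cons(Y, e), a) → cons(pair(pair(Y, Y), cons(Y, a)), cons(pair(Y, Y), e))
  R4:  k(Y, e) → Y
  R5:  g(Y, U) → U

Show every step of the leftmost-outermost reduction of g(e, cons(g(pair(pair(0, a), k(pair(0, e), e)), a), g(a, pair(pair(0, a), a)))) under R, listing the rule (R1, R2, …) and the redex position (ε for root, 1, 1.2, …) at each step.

cons(a, pair(pair(0, a), a))

1. g(e, cons(g(pair(pair(0, a), k(pair(0, e), e)), a), g(a, pair(pair(0, a), a))))  →  cons(g(pair(pair(0, a), k(pair(0, e), e)), a), g(a, pair(pair(0, a), a)))   [R5 at ε]
2. cons(g(pair(pair(0, a), k(pair(0, e), e)), a), g(a, pair(pair(0, a), a)))  →  cons(a, g(a, pair(pair(0, a), a)))   [R5 at 1]
3. cons(a, g(a, pair(pair(0, a), a)))  →  cons(a, pair(pair(0, a), a))   [R5 at 2]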